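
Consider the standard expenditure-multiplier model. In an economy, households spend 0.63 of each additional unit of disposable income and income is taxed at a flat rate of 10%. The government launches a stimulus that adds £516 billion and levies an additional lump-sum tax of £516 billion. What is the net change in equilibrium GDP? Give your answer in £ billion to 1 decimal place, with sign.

Expenditure multiplier = 1/(1 − c(1−t)) = 1/(1 − 0.63×0.9) = 1/0.433 ≈ 2.309.
ΔG contributes k·ΔG = (+£516 billion) / 0.433 ≈ +£1,191.7 billion.
ΔT of +£516 billion changes first-round spending by −c·ΔT = −£325.08 billion, contributing k·(−c·ΔT) = (−£325.08 billion) / 0.433 ≈ −£750.8 billion.
Net ΔY = k(ΔG − c·ΔT) = (+£190.92 billion) / 0.433 ≈ +£440.9 billion.

+£440.9 billion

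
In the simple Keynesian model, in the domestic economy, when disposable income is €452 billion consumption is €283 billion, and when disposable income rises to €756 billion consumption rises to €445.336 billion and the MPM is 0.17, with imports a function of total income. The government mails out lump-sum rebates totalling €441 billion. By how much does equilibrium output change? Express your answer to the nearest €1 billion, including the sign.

MPC = ΔC/ΔYd = (445.336 − 283)/(756 − 452) = 162.336/304 = 0.534.
A lump-sum tax change of −€441 billion shifts disposable income by +€441 billion; first-round consumption changes by −c × ΔT = −0.534 × (−€441 billion) = +€235.494 billion.
Expenditure multiplier = 1/(1 − c + m) = 1/(1 − 0.534 + 0.17) = 1/0.636 ≈ 1.572.
The tax multiplier is −c × k ≈ −0.84, so ΔY = k × (−c·ΔT) = (+€235.494 billion) / 0.636 ≈ +€370 billion.

+€370 billion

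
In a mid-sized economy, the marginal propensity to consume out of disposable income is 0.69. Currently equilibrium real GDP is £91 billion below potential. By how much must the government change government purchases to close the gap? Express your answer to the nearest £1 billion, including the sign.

+£28 billion

Spending multiplier = 1/(1 − MPC) = 1/(1 − 0.69) = 1/0.31 ≈ 3.226.
Need ΔY = +£91 billion, so ΔG = ΔY/k = (+£91 billion) × 0.31 ≈ +£28 billion.
The government should increase government purchases by £28 billion.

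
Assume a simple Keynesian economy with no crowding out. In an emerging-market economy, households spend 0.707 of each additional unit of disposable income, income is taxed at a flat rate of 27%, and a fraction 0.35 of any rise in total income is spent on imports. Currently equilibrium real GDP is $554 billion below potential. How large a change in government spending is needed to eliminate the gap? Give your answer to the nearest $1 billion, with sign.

Spending multiplier = 1/(1 − c(1−t) + m) = 1/(1 − 0.707×0.73 + 0.35) = 1/0.83389 ≈ 1.199.
Need ΔY = +$554 billion, so ΔG = ΔY/k = (+$554 billion) × 0.83389 ≈ +$462 billion.
The government should increase government spending by $462 billion.

+$462 billion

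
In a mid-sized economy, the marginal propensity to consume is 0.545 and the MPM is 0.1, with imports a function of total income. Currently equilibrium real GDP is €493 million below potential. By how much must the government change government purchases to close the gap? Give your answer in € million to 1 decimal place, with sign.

+€273.6 million

Spending multiplier = 1/(1 − c + m) = 1/(1 − 0.545 + 0.1) = 1/0.555 ≈ 1.802.
Need ΔY = +€493 million, so ΔG = ΔY/k = (+€493 million) × 0.555 ≈ +€273.6 million.
The government should increase government purchases by €273.6 million.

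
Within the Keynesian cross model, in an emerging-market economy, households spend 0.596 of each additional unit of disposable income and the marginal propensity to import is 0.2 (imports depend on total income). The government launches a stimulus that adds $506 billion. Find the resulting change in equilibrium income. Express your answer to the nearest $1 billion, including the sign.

Government-spending multiplier = 1/(1 − c + m) = 1/(1 − 0.596 + 0.2) = 1/0.604 ≈ 1.656.
ΔY = k × ΔG = (+$506 billion) / 0.604 ≈ +$838 billion.

+$838 billion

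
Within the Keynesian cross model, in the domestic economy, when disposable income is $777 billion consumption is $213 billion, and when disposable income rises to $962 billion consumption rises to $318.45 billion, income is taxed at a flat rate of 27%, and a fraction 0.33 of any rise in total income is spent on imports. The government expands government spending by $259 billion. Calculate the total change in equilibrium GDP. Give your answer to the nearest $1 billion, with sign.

MPC = ΔC/ΔYd = (318.45 − 213)/(962 − 777) = 105.45/185 = 0.57.
Expenditure multiplier = 1/(1 − c(1−t) + m) = 1/(1 − 0.57×0.73 + 0.33) = 1/0.9139 ≈ 1.094.
ΔY = k × ΔG = (+$259 billion) / 0.9139 ≈ +$283 billion.

+$283 billion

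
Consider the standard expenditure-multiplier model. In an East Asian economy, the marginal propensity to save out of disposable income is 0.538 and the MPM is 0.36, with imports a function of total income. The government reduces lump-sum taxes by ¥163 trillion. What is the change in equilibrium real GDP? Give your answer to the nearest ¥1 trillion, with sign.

MPC = 1 − MPS = 1 − 0.538 = 0.462.
A lump-sum tax change of −¥163 trillion shifts disposable income by +¥163 trillion; first-round consumption changes by −c × ΔT = −0.462 × (−¥163 trillion) = +¥75.306 trillion.
Expenditure multiplier = 1/(1 − c + m) = 1/(1 − 0.462 + 0.36) = 1/0.898 ≈ 1.114.
The tax multiplier is −c × k ≈ −0.514, so ΔY = k × (−c·ΔT) = (+¥75.306 trillion) / 0.898 ≈ +¥84 trillion.

+¥84 trillion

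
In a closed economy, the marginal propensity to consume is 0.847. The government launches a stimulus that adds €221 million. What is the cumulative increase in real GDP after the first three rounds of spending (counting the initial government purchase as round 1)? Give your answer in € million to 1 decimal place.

€566.7 million

Round 1 adds ΔG = €221 million; each later round is MPC = 0.847 times the previous.
After 3 rounds: 221 + 187.187 + 158.547389 = ΔG·(1 − c^3)/(1 − c) = 221 × (1 − 0.607645423)/0.153 ≈ €566.7 million.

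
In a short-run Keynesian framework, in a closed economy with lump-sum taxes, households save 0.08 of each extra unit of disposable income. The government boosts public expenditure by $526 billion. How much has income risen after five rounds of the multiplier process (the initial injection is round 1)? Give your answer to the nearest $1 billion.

$2,242 billion

MPC = 1 − MPS = 1 − 0.08 = 0.92.
Round 1 adds ΔG = $526 billion; each later round is MPC = 0.92 times the previous.
After 5 rounds: 526 + 483.92 + 445.2064 + 409.589888 + 376.82269696 = ΔG·(1 − c^5)/(1 − c) = 526 × (1 − 0.6590815232)/0.08 ≈ $2,242 billion.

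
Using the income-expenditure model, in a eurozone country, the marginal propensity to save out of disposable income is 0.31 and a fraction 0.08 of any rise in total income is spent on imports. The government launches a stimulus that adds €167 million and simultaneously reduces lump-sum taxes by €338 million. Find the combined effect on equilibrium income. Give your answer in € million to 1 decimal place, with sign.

+€1,026.2 million

MPC = 1 − MPS = 1 − 0.31 = 0.69.
Expenditure multiplier = 1/(1 − c + m) = 1/(1 − 0.69 + 0.08) = 1/0.39 ≈ 2.564.
ΔG contributes k·ΔG = (+€167 million) / 0.39 ≈ +€428.2 million.
ΔT of −€338 million changes first-round spending by −c·ΔT = +€233.22 million, contributing k·(−c·ΔT) = (+€233.22 million) / 0.39 = +€598 million.
Net ΔY = k(ΔG − c·ΔT) = (+€400.22 million) / 0.39 ≈ +€1,026.2 million.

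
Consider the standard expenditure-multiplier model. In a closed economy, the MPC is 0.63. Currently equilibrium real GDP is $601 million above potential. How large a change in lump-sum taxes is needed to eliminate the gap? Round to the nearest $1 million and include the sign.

+$353 million

Spending multiplier = 1/(1 − MPC) = 1/(1 − 0.63) = 1/0.37 ≈ 2.703.
Tax multiplier = −c·k = −0.63/0.37 ≈ −1.703. Need ΔY = −$601 million, so ΔT = ΔY/(−c·k) = −(−$601 million) × 0.37 / 0.63 ≈ +$353 million.
The government should raise lump-sum taxes by $353 million.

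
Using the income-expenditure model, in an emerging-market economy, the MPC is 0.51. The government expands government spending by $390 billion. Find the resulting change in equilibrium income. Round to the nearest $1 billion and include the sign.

+$796 billion

Spending multiplier = 1/(1 − MPC) = 1/(1 − 0.51) = 1/0.49 ≈ 2.041.
ΔY = k × ΔG = (+$390 billion) / 0.49 ≈ +$796 billion.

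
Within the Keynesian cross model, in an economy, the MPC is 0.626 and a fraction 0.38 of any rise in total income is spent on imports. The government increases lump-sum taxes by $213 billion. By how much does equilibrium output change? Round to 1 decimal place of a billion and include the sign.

−$176.8 billion

A lump-sum tax change of +$213 billion shifts disposable income by −$213 billion; first-round consumption changes by −c × ΔT = −0.626 × (+$213 billion) = −$133.338 billion.
Expenditure multiplier = 1/(1 − c + m) = 1/(1 − 0.626 + 0.38) = 1/0.754 ≈ 1.326.
The tax multiplier is −c × k ≈ −0.83, so ΔY = k × (−c·ΔT) = (−$133.338 billion) / 0.754 ≈ −$176.8 billion.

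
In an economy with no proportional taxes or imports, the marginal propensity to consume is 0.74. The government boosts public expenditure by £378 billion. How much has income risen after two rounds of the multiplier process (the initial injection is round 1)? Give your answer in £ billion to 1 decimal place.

£657.7 billion

Round 1 adds ΔG = £378 billion; each later round is MPC = 0.74 times the previous.
After 2 rounds: 378 + 279.72 = ΔG·(1 − c^2)/(1 − c) = 378 × (1 − 0.5476)/0.26 ≈ £657.7 billion.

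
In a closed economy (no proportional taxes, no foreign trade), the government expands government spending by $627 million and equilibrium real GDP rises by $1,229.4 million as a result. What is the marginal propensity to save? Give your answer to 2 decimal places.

0.51

Implied spending multiplier k = ΔY/ΔG = 1,229.4/627 ≈ 1.9608.
Since k = 1/(1 − MPC), MPC = 1 − 1/k = 1 − ΔG/ΔY = 1 − 627/1,229.4 ≈ 0.49.
MPS = 1 − MPC = 0.51.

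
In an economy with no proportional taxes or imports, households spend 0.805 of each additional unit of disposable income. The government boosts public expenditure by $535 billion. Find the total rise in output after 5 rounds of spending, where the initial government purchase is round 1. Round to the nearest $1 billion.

$1,816 billion

Round 1 adds ΔG = $535 billion; each later round is MPC = 0.805 times the previous.
After 5 rounds: 535 + 430.675 + 346.693375 + 279.088166875 + 224.665974334375 = ΔG·(1 − c^5)/(1 − c) = 535 × (1 − 0.338048802503125)/0.195 ≈ $1,816 billion.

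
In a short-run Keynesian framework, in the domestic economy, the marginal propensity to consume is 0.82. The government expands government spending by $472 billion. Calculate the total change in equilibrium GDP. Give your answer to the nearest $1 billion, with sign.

+$2,622 billion

Spending multiplier = 1/(1 − MPC) = 1/(1 − 0.82) = 1/0.18 ≈ 5.556.
ΔY = k × ΔG = (+$472 billion) / 0.18 ≈ +$2,622 billion.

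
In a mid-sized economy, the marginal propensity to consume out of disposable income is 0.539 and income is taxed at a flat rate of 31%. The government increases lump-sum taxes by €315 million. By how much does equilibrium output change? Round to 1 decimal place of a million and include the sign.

A lump-sum tax change of +€315 million shifts disposable income by −€315 million; first-round consumption changes by −c × ΔT = −0.539 × (+€315 million) = −€169.785 million.
Expenditure multiplier = 1/(1 − c(1−t)) = 1/(1 − 0.539×0.69) = 1/0.62809 ≈ 1.592.
The tax multiplier is −c × k ≈ −0.858, so ΔY = k × (−c·ΔT) = (−€169.785 million) / 0.62809 ≈ −€270.3 million.

−€270.3 million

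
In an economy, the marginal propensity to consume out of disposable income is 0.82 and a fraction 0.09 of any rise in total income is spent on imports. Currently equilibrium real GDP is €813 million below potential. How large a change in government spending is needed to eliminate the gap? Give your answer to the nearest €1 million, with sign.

Spending multiplier = 1/(1 − c + m) = 1/(1 − 0.82 + 0.09) = 1/0.27 ≈ 3.704.
Need ΔY = +€813 million, so ΔG = ΔY/k = (+€813 million) × 0.27 ≈ +€220 million.
The government should increase government spending by €220 million.

+€220 million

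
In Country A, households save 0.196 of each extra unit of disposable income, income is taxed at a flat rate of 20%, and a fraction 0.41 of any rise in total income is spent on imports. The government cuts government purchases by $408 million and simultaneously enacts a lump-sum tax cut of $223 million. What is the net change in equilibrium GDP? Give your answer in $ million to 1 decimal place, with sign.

MPC = 1 − MPS = 1 − 0.196 = 0.804.
Expenditure multiplier = 1/(1 − c(1−t) + m) = 1/(1 − 0.804×0.8 + 0.41) = 1/0.7668 ≈ 1.304.
ΔG contributes k·ΔG = (−$408 million) / 0.7668 ≈ −$532.1 million.
ΔT of −$223 million changes first-round spending by −c·ΔT = +$179.292 million, contributing k·(−c·ΔT) = (+$179.292 million) / 0.7668 ≈ +$233.8 million.
Net ΔY = k(ΔG − c·ΔT) = (−$228.708 million) / 0.7668 ≈ −$298.3 million.

−$298.3 million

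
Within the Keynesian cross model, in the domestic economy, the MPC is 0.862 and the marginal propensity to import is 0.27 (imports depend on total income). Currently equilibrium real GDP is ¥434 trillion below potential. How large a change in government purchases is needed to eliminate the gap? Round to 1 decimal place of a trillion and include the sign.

+¥177.1 trillion

Spending multiplier = 1/(1 − c + m) = 1/(1 − 0.862 + 0.27) = 1/0.408 ≈ 2.451.
Need ΔY = +¥434 trillion, so ΔG = ΔY/k = (+¥434 trillion) × 0.408 ≈ +¥177.1 trillion.
The government should increase government purchases by ¥177.1 trillion.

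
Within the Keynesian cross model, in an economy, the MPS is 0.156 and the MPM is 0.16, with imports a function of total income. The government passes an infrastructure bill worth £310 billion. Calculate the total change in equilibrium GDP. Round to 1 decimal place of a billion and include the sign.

+£981.0 billion

MPC = 1 − MPS = 1 − 0.156 = 0.844.
Government-spending multiplier = 1/(1 − c + m) = 1/(1 − 0.844 + 0.16) = 1/0.316 ≈ 3.165.
ΔY = k × ΔG = (+£310 billion) / 0.316 ≈ +£981 billion.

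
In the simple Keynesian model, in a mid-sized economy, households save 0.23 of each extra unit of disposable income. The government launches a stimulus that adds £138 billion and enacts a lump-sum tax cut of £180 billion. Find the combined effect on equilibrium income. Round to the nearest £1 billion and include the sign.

+£1,203 billion

MPC = 1 − MPS = 1 − 0.23 = 0.77.
Expenditure multiplier = 1/(1 − MPC) = 1/(1 − 0.77) = 1/0.23 ≈ 4.348.
ΔG contributes k·ΔG = (+£138 billion) / 0.23 = +£600 billion.
ΔT of −£180 billion changes first-round spending by −c·ΔT = +£138.6 billion, contributing k·(−c·ΔT) = (+£138.6 billion) / 0.23 ≈ +£602.6 billion.
Net ΔY = k(ΔG − c·ΔT) = (+£276.6 billion) / 0.23 ≈ +£1,203 billion.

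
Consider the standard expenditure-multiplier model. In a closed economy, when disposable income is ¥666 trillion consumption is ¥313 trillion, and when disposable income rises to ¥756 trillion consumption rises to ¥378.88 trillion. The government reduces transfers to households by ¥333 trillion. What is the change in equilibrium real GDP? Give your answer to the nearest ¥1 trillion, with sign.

MPC = ΔC/ΔYd = (378.88 − 313)/(756 − 666) = 65.88/90 = 0.732.
The transfer change shifts disposable income by −¥333 trillion, so first-round consumption changes by c·ΔTR = 0.732 × (−¥333 trillion) = −¥243.756 trillion.
Expenditure multiplier = 1/(1 − MPC) = 1/(1 − 0.732) = 1/0.268 ≈ 3.731.
The transfer multiplier is c × k ≈ 2.731, so ΔY = k × (c·ΔTR) = (−¥243.756 trillion) / 0.268 ≈ −¥910 trillion.

−¥910 trillion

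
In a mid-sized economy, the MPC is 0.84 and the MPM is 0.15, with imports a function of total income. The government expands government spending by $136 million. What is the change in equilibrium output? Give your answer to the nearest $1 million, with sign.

+$439 million

Spending multiplier = 1/(1 − c + m) = 1/(1 − 0.84 + 0.15) = 1/0.31 ≈ 3.226.
ΔY = k × ΔG = (+$136 million) / 0.31 ≈ +$439 million.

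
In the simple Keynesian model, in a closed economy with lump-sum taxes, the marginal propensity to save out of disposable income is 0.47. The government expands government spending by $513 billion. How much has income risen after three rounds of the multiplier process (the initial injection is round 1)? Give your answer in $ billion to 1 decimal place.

$929.0 billion

MPC = 1 − MPS = 1 − 0.47 = 0.53.
Round 1 adds ΔG = $513 billion; each later round is MPC = 0.53 times the previous.
After 3 rounds: 513 + 271.89 + 144.1017 = ΔG·(1 − c^3)/(1 − c) = 513 × (1 − 0.148877)/0.47 ≈ $929 billion.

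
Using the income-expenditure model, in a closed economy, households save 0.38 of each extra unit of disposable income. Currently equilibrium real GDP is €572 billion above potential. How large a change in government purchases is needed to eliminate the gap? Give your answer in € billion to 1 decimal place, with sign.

MPC = 1 − MPS = 1 − 0.38 = 0.62.
Spending multiplier = 1/(1 − MPC) = 1/(1 − 0.62) = 1/0.38 ≈ 2.632.
Need ΔY = −€572 billion, so ΔG = ΔY/k = (−€572 billion) × 0.38 ≈ −€217.4 billion.
The government should cut government purchases by €217.4 billion.

−€217.4 billion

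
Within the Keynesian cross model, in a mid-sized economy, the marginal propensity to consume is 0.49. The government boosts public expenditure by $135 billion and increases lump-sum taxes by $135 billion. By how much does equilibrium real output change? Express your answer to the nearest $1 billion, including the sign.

Expenditure multiplier = 1/(1 − MPC) = 1/(1 − 0.49) = 1/0.51 ≈ 1.961.
ΔG contributes k·ΔG = (+$135 billion) / 0.51 ≈ +$264.7 billion.
ΔT of +$135 billion changes first-round spending by −c·ΔT = −$66.15 billion, contributing k·(−c·ΔT) = (−$66.15 billion) / 0.51 ≈ −$129.7 billion.
With ΔG = ΔT and no other leakages, the balanced-budget multiplier is 1, so ΔY = ΔG = +$135 billion.

+$135 billion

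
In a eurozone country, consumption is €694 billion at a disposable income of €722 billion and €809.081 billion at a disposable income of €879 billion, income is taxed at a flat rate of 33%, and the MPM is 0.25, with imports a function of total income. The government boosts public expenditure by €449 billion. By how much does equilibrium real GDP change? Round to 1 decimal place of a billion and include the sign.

+€591.7 billion

MPC = ΔC/ΔYd = (809.081 − 694)/(879 − 722) = 115.081/157 = 0.733.
Expenditure multiplier = 1/(1 − c(1−t) + m) = 1/(1 − 0.733×0.67 + 0.25) = 1/0.75889 ≈ 1.318.
ΔY = k × ΔG = (+€449 billion) / 0.75889 ≈ +€591.7 billion.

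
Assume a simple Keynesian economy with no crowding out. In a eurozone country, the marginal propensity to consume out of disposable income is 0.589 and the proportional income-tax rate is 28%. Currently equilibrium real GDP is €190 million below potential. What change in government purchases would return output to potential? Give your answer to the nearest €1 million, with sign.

Spending multiplier = 1/(1 − c(1−t)) = 1/(1 − 0.589×0.72) = 1/0.57592 ≈ 1.736.
Need ΔY = +€190 million, so ΔG = ΔY/k = (+€190 million) × 0.57592 ≈ +€109 million.
The government should increase government purchases by €109 million.

+€109 million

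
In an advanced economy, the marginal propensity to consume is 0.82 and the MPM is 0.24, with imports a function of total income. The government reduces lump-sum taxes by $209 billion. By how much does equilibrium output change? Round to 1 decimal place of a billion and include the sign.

A lump-sum tax change of −$209 billion shifts disposable income by +$209 billion; first-round consumption changes by −c × ΔT = −0.82 × (−$209 billion) = +$171.38 billion.
Expenditure multiplier = 1/(1 − c + m) = 1/(1 − 0.82 + 0.24) = 1/0.42 ≈ 2.381.
The tax multiplier is −c × k ≈ −1.952, so ΔY = k × (−c·ΔT) = (+$171.38 billion) / 0.42 ≈ +$408 billion.

+$408.0 billion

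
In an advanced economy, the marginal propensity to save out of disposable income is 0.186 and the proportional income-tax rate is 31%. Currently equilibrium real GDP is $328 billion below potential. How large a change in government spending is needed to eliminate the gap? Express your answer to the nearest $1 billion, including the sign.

MPC = 1 − MPS = 1 − 0.186 = 0.814.
Spending multiplier = 1/(1 − c(1−t)) = 1/(1 − 0.814×0.69) = 1/0.43834 ≈ 2.281.
Need ΔY = +$328 billion, so ΔG = ΔY/k = (+$328 billion) × 0.43834 ≈ +$144 billion.
The government should increase government spending by $144 billion.

+$144 billion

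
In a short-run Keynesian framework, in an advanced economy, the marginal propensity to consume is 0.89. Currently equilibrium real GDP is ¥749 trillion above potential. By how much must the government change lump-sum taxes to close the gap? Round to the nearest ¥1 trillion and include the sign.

+¥93 trillion

Spending multiplier = 1/(1 − MPC) = 1/(1 − 0.89) = 1/0.11 ≈ 9.091.
Tax multiplier = −c·k = −0.89/0.11 ≈ −8.091. Need ΔY = −¥749 trillion, so ΔT = ΔY/(−c·k) = −(−¥749 trillion) × 0.11 / 0.89 ≈ +¥93 trillion.
The government should raise lump-sum taxes by ¥93 trillion.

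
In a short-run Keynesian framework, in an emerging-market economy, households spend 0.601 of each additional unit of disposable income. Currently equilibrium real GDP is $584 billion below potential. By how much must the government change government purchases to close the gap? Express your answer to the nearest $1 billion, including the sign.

Spending multiplier = 1/(1 − MPC) = 1/(1 − 0.601) = 1/0.399 ≈ 2.506.
Need ΔY = +$584 billion, so ΔG = ΔY/k = (+$584 billion) × 0.399 ≈ +$233 billion.
The government should increase government purchases by $233 billion.

+$233 billion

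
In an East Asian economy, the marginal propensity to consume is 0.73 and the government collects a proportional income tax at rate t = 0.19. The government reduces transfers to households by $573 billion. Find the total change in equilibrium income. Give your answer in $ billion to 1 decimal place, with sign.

−$1,023.5 billion

The transfer change shifts disposable income by −$573 billion, so first-round consumption changes by c·ΔTR = 0.73 × (−$573 billion) = −$418.29 billion.
Expenditure multiplier = 1/(1 − c(1−t)) = 1/(1 − 0.73×0.81) = 1/0.4087 ≈ 2.447.
The transfer multiplier is c × k ≈ 1.786, so ΔY = k × (c·ΔTR) = (−$418.29 billion) / 0.4087 ≈ −$1,023.5 billion.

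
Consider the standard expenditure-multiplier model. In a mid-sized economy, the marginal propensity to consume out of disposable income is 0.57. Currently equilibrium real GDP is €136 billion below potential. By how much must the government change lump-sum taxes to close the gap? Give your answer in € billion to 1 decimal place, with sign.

Spending multiplier = 1/(1 − MPC) = 1/(1 − 0.57) = 1/0.43 ≈ 2.326.
Tax multiplier = −c·k = −0.57/0.43 ≈ −1.326. Need ΔY = +€136 billion, so ΔT = ΔY/(−c·k) = −(+€136 billion) × 0.43 / 0.57 ≈ −€102.6 billion.
The government should cut lump-sum taxes by €102.6 billion.

−€102.6 billion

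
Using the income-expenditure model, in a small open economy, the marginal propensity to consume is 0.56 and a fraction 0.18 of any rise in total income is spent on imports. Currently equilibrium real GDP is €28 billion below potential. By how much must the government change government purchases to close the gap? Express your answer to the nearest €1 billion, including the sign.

Spending multiplier = 1/(1 − c + m) = 1/(1 − 0.56 + 0.18) = 1/0.62 ≈ 1.613.
Need ΔY = +€28 billion, so ΔG = ΔY/k = (+€28 billion) × 0.62 ≈ +€17 billion.
The government should increase government purchases by €17 billion.

+€17 billion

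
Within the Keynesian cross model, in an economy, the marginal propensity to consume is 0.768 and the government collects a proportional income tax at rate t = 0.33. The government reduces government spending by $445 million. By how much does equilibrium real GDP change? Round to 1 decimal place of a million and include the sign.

Expenditure multiplier = 1/(1 − c(1−t)) = 1/(1 − 0.768×0.67) = 1/0.48544 ≈ 2.06.
ΔY = k × ΔG = (−$445 million) / 0.48544 ≈ −$916.7 million.

−$916.7 million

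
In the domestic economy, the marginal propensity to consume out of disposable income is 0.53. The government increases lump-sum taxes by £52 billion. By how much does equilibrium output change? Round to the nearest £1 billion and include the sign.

−£59 billion

A lump-sum tax change of +£52 billion shifts disposable income by −£52 billion; first-round consumption changes by −c × ΔT = −0.53 × (+£52 billion) = −£27.56 billion.
Expenditure multiplier = 1/(1 − MPC) = 1/(1 − 0.53) = 1/0.47 ≈ 2.128.
The tax multiplier is −c × k ≈ −1.128, so ΔY = k × (−c·ΔT) = (−£27.56 billion) / 0.47 ≈ −£59 billion.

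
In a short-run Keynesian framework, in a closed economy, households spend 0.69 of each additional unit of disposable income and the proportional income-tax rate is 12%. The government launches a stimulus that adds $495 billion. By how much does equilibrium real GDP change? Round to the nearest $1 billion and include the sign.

+$1,260 billion

Government-spending multiplier = 1/(1 − c(1−t)) = 1/(1 − 0.69×0.88) = 1/0.3928 ≈ 2.546.
ΔY = k × ΔG = (+$495 billion) / 0.3928 ≈ +$1,260 billion.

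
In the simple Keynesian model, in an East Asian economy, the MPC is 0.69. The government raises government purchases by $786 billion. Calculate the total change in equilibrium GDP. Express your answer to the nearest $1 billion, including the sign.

+$2,535 billion

Expenditure multiplier = 1/(1 − MPC) = 1/(1 − 0.69) = 1/0.31 ≈ 3.226.
ΔY = k × ΔG = (+$786 billion) / 0.31 ≈ +$2,535 billion.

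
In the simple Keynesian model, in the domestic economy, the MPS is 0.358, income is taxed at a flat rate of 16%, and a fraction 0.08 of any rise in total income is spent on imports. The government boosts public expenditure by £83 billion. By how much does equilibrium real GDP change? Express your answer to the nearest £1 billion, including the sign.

+£153 billion

MPC = 1 − MPS = 1 − 0.358 = 0.642.
Government-spending multiplier = 1/(1 − c(1−t) + m) = 1/(1 − 0.642×0.84 + 0.08) = 1/0.54072 ≈ 1.849.
ΔY = k × ΔG = (+£83 billion) / 0.54072 ≈ +£153 billion.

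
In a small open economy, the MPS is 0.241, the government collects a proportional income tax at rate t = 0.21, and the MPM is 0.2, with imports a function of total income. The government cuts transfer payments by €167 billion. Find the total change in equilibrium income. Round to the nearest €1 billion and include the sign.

MPC = 1 − MPS = 1 − 0.241 = 0.759.
The transfer change shifts disposable income by −€167 billion, so first-round consumption changes by c·ΔTR = 0.759 × (−€167 billion) = −€126.753 billion.
Expenditure multiplier = 1/(1 − c(1−t) + m) = 1/(1 − 0.759×0.79 + 0.2) = 1/0.60039 ≈ 1.666.
The transfer multiplier is c × k ≈ 1.264, so ΔY = k × (c·ΔTR) = (−€126.753 billion) / 0.60039 ≈ −€211 billion.

−€211 billion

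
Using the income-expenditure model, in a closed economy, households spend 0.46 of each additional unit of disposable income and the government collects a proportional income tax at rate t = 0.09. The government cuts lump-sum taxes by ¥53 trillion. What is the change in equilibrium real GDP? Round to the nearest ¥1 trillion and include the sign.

A lump-sum tax change of −¥53 trillion shifts disposable income by +¥53 trillion; first-round consumption changes by −c × ΔT = −0.46 × (−¥53 trillion) = +¥24.38 trillion.
Expenditure multiplier = 1/(1 − c(1−t)) = 1/(1 − 0.46×0.91) = 1/0.5814 ≈ 1.72.
The tax multiplier is −c × k ≈ −0.791, so ΔY = k × (−c·ΔT) = (+¥24.38 trillion) / 0.5814 ≈ +¥42 trillion.

+¥42 trillion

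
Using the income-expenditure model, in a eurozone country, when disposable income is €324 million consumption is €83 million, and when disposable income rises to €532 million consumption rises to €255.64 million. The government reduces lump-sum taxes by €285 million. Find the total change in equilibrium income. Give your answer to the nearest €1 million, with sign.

MPC = ΔC/ΔYd = (255.64 − 83)/(532 − 324) = 172.64/208 = 0.83.
A lump-sum tax change of −€285 million shifts disposable income by +€285 million; first-round consumption changes by −c × ΔT = −0.83 × (−€285 million) = +€236.55 million.
Expenditure multiplier = 1/(1 − MPC) = 1/(1 − 0.83) = 1/0.17 ≈ 5.882.
The tax multiplier is −c × k ≈ −4.882, so ΔY = k × (−c·ΔT) = (+€236.55 million) / 0.17 ≈ +€1,391 million.

+€1,391 million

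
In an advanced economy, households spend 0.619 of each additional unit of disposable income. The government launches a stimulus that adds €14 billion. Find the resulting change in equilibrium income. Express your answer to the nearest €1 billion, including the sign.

+€37 billion

Spending multiplier = 1/(1 − MPC) = 1/(1 − 0.619) = 1/0.381 ≈ 2.625.
ΔY = k × ΔG = (+€14 billion) / 0.381 ≈ +€37 billion.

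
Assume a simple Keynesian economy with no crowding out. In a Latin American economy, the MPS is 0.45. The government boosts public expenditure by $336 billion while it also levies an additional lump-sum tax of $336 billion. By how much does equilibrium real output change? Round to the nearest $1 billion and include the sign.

+$336 billion

MPC = 1 − MPS = 1 − 0.45 = 0.55.
Expenditure multiplier = 1/(1 − MPC) = 1/(1 − 0.55) = 1/0.45 ≈ 2.222.
ΔG contributes k·ΔG = (+$336 billion) / 0.45 ≈ +$746.7 billion.
ΔT of +$336 billion changes first-round spending by −c·ΔT = −$184.8 billion, contributing k·(−c·ΔT) = (−$184.8 billion) / 0.45 ≈ −$410.7 billion.
With ΔG = ΔT and no other leakages, the balanced-budget multiplier is 1, so ΔY = ΔG = +$336 billion.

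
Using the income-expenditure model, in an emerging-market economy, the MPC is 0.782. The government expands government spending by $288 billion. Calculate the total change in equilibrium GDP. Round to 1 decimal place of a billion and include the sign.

+$1,321.1 billion

Expenditure multiplier = 1/(1 − MPC) = 1/(1 − 0.782) = 1/0.218 ≈ 4.587.
ΔY = k × ΔG = (+$288 billion) / 0.218 ≈ +$1,321.1 billion.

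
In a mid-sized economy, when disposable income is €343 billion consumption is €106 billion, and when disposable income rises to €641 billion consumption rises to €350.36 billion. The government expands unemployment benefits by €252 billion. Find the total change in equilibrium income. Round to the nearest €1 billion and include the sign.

+€1,148 billion

MPC = ΔC/ΔYd = (350.36 − 106)/(641 − 343) = 244.36/298 = 0.82.
The transfer change shifts disposable income by +€252 billion, so first-round consumption changes by c·ΔTR = 0.82 × (+€252 billion) = +€206.64 billion.
Expenditure multiplier = 1/(1 − MPC) = 1/(1 − 0.82) = 1/0.18 ≈ 5.556.
The transfer multiplier is c × k ≈ 4.556, so ΔY = k × (c·ΔTR) = (+€206.64 billion) / 0.18 = +€1,148 billion.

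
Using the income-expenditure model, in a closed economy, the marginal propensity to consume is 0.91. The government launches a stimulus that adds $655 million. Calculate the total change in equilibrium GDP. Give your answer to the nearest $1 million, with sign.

+$7,278 million

Spending multiplier = 1/(1 − MPC) = 1/(1 − 0.91) = 1/0.09 ≈ 11.111.
ΔY = k × ΔG = (+$655 million) / 0.09 ≈ +$7,278 million.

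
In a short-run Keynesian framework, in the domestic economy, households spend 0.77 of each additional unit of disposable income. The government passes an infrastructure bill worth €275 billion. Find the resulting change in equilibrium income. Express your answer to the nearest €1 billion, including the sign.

Government-spending multiplier = 1/(1 − MPC) = 1/(1 − 0.77) = 1/0.23 ≈ 4.348.
ΔY = k × ΔG = (+€275 billion) / 0.23 ≈ +€1,196 billion.

+€1,196 billion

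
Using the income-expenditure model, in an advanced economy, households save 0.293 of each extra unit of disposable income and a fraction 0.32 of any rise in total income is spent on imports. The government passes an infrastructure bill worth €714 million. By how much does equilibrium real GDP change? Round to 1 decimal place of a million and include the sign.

+€1,164.8 million

MPC = 1 − MPS = 1 − 0.293 = 0.707.
Spending multiplier = 1/(1 − c + m) = 1/(1 − 0.707 + 0.32) = 1/0.613 ≈ 1.631.
ΔY = k × ΔG = (+€714 million) / 0.613 ≈ +€1,164.8 million.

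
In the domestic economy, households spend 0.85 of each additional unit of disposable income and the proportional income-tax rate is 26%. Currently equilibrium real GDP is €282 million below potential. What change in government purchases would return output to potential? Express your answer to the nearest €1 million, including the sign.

+€105 million

Spending multiplier = 1/(1 − c(1−t)) = 1/(1 − 0.85×0.74) = 1/0.371 ≈ 2.695.
Need ΔY = +€282 million, so ΔG = ΔY/k = (+€282 million) × 0.371 ≈ +€105 million.
The government should increase government purchases by €105 million.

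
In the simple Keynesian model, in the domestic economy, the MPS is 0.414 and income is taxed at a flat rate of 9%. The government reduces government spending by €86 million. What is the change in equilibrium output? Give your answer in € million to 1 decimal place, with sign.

MPC = 1 − MPS = 1 − 0.414 = 0.586.
Spending multiplier = 1/(1 − c(1−t)) = 1/(1 − 0.586×0.91) = 1/0.46674 ≈ 2.143.
ΔY = k × ΔG = (−€86 million) / 0.46674 ≈ −€184.3 million.

−€184.3 million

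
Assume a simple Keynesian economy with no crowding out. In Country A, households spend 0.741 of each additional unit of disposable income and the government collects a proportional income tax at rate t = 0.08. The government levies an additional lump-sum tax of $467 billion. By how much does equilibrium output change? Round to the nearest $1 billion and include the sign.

−$1,087 billion

A lump-sum tax change of +$467 billion shifts disposable income by −$467 billion; first-round consumption changes by −c × ΔT = −0.741 × (+$467 billion) = −$346.047 billion.
Expenditure multiplier = 1/(1 − c(1−t)) = 1/(1 − 0.741×0.92) = 1/0.31828 ≈ 3.142.
The tax multiplier is −c × k ≈ −2.328, so ΔY = k × (−c·ΔT) = (−$346.047 billion) / 0.31828 ≈ −$1,087 billion.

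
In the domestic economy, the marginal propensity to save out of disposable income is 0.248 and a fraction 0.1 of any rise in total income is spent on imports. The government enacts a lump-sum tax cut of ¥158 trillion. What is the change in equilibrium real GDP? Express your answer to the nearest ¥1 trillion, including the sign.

+¥341 trillion

MPC = 1 − MPS = 1 − 0.248 = 0.752.
A lump-sum tax change of −¥158 trillion shifts disposable income by +¥158 trillion; first-round consumption changes by −c × ΔT = −0.752 × (−¥158 trillion) = +¥118.816 trillion.
Expenditure multiplier = 1/(1 − c + m) = 1/(1 − 0.752 + 0.1) = 1/0.348 ≈ 2.874.
The tax multiplier is −c × k ≈ −2.161, so ΔY = k × (−c·ΔT) = (+¥118.816 trillion) / 0.348 ≈ +¥341 trillion.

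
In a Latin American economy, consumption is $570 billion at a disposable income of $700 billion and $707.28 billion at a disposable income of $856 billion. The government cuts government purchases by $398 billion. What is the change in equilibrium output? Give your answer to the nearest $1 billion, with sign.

MPC = ΔC/ΔYd = (707.28 − 570)/(856 − 700) = 137.28/156 = 0.88.
Spending multiplier = 1/(1 − MPC) = 1/(1 − 0.88) = 1/0.12 ≈ 8.333.
ΔY = k × ΔG = (−$398 billion) / 0.12 ≈ −$3,317 billion.

−$3,317 billion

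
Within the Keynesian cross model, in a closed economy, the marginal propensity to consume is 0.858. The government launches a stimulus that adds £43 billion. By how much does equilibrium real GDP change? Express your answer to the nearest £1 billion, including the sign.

Government-spending multiplier = 1/(1 − MPC) = 1/(1 − 0.858) = 1/0.142 ≈ 7.042.
ΔY = k × ΔG = (+£43 billion) / 0.142 ≈ +£303 billion.

+£303 billion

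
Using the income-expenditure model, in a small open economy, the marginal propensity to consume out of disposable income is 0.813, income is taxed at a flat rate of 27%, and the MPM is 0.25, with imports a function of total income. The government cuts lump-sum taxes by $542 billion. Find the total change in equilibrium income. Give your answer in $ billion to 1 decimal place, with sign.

+$671.2 billion

A lump-sum tax change of −$542 billion shifts disposable income by +$542 billion; first-round consumption changes by −c × ΔT = −0.813 × (−$542 billion) = +$440.646 billion.
Expenditure multiplier = 1/(1 − c(1−t) + m) = 1/(1 − 0.813×0.73 + 0.25) = 1/0.65651 ≈ 1.523.
The tax multiplier is −c × k ≈ −1.238, so ΔY = k × (−c·ΔT) = (+$440.646 billion) / 0.65651 ≈ +$671.2 billion.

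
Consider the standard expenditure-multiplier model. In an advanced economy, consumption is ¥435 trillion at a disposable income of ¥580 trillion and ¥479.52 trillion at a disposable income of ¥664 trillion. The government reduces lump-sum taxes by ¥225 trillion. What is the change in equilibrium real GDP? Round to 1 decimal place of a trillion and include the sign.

+¥253.7 trillion

MPC = ΔC/ΔYd = (479.52 − 435)/(664 − 580) = 44.52/84 = 0.53.
A lump-sum tax change of −¥225 trillion shifts disposable income by +¥225 trillion; first-round consumption changes by −c × ΔT = −0.53 × (−¥225 trillion) = +¥119.25 trillion.
Expenditure multiplier = 1/(1 − MPC) = 1/(1 − 0.53) = 1/0.47 ≈ 2.128.
The tax multiplier is −c × k ≈ −1.128, so ΔY = k × (−c·ΔT) = (+¥119.25 trillion) / 0.47 ≈ +¥253.7 trillion.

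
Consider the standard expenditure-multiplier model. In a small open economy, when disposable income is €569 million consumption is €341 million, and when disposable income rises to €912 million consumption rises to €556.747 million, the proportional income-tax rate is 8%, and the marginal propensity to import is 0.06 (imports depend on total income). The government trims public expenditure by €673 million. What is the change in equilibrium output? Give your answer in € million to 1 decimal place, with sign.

−€1,398.2 million

MPC = ΔC/ΔYd = (556.747 − 341)/(912 − 569) = 215.747/343 = 0.629.
Expenditure multiplier = 1/(1 − c(1−t) + m) = 1/(1 − 0.629×0.92 + 0.06) = 1/0.48132 ≈ 2.078.
ΔY = k × ΔG = (−€673 million) / 0.48132 ≈ −€1,398.2 million.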